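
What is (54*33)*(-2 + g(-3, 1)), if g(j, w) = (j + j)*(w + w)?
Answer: -24948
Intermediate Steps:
g(j, w) = 4*j*w (g(j, w) = (2*j)*(2*w) = 4*j*w)
(54*33)*(-2 + g(-3, 1)) = (54*33)*(-2 + 4*(-3)*1) = 1782*(-2 - 12) = 1782*(-14) = -24948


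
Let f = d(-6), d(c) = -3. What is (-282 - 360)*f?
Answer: 1926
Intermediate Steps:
f = -3
(-282 - 360)*f = (-282 - 360)*(-3) = -642*(-3) = 1926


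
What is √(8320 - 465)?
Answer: √7855 ≈ 88.628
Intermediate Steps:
√(8320 - 465) = √7855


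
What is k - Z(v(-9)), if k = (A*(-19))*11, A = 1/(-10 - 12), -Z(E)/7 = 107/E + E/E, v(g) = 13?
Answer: 1927/26 ≈ 74.115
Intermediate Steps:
Z(E) = -7 - 749/E (Z(E) = -7*(107/E + E/E) = -7*(107/E + 1) = -7*(1 + 107/E) = -7 - 749/E)
A = -1/22 (A = 1/(-22) = -1/22 ≈ -0.045455)
k = 19/2 (k = -1/22*(-19)*11 = (19/22)*11 = 19/2 ≈ 9.5000)
k - Z(v(-9)) = 19/2 - (-7 - 749/13) = 19/2 - 1*(-840/13) = 19/2 + 840/13 = 1927/26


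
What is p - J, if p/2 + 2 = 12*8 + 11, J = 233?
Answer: -23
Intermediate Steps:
p = 210 (p = -4 + 2*(12*8 + 11) = -4 + 2*(96 + 11) = -4 + 2*107 = -4 + 214 = 210)
p - J = 210 - 1*233 = 210 - 233 = -23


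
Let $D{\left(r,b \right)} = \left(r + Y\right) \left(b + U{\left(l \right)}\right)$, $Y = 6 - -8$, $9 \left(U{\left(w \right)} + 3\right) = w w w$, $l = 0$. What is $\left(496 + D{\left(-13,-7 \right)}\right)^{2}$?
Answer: $236196$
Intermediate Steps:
$U{\left(w \right)} = -3 + \frac{w^{3}}{9}$ ($U{\left(w \right)} = -3 + \frac{w w w}{9} = -3 + \frac{w^{2} w}{9} = -3 + \frac{w^{3}}{9}$)
$Y = 14$ ($Y = 6 + 8 = 14$)
$D{\left(r,b \right)} = \left(-3 + b\right) \left(14 + r\right)$ ($D{\left(r,b \right)} = \left(r + 14\right) \left(b - \left(3 - \frac{0^{3}}{9}\right)\right) = \left(14 + r\right) \left(b + \left(-3 + \frac{1}{9} \cdot 0\right)\right) = \left(14 + r\right) \left(b + \left(-3 + 0\right)\right) = \left(14 + r\right) \left(b - 3\right) = \left(14 + r\right) \left(-3 + b\right) = \left(-3 + b\right) \left(14 + r\right)$)
$\left(496 + D{\left(-13,-7 \right)}\right)^{2} = \left(496 - 10\right)^{2} = 486^{2} = 236196$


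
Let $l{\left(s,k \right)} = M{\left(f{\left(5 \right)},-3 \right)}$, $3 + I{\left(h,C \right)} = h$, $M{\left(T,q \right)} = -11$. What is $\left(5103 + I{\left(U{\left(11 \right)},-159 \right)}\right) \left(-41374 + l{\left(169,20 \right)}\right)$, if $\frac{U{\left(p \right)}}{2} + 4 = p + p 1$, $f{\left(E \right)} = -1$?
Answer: $-212553360$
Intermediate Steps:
$U{\left(p \right)} = -8 + 4 p$ ($U{\left(p \right)} = -8 + 2 \left(p + p 1\right) = -8 + 2 \left(p + p\right) = -8 + 2 \cdot 2 p = -8 + 4 p$)
$I{\left(h,C \right)} = -3 + h$
$l{\left(s,k \right)} = -11$
$\left(5103 + I{\left(U{\left(11 \right)},-159 \right)}\right) \left(-41374 + l{\left(169,20 \right)}\right) = \left(5103 + \left(-3 + \left(-8 + 4 \cdot 11\right)\right)\right) \left(-41374 - 11\right) = \left(5103 + \left(-3 + \left(-8 + 44\right)\right)\right) \left(-41385\right) = \left(5103 + \left(-3 + 36\right)\right) \left(-41385\right) = \left(5103 + 33\right) \left(-41385\right) = 5136 \left(-41385\right) = -212553360$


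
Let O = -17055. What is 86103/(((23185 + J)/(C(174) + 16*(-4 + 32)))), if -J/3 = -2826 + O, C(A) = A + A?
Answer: 17134497/20707 ≈ 827.47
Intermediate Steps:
C(A) = 2*A
J = 59643 (J = -3*(-2826 - 17055) = -3*(-19881) = 59643)
86103/(((23185 + J)/(C(174) + 16*(-4 + 32)))) = 86103/(((23185 + 59643)/(2*174 + 16*(-4 + 32)))) = 86103/((82828/(348 + 16*28))) = 86103/((82828/(348 + 448))) = 86103/((82828/796)) = 86103/((82828*(1/796))) = 86103/(20707/199) = 86103*(199/20707) = 17134497/20707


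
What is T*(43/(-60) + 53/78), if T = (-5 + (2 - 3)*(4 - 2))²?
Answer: -1421/780 ≈ -1.8218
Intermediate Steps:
T = 49 (T = (-5 - 1*2)² = (-5 - 2)² = (-7)² = 49)
T*(43/(-60) + 53/78) = 49*(43/(-60) + 53/78) = 49*(43*(-1/60) + 53*(1/78)) = 49*(-43/60 + 53/78) = 49*(-29/780) = -1421/780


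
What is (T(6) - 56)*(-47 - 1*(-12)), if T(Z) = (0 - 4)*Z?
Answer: 2800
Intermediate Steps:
T(Z) = -4*Z
(T(6) - 56)*(-47 - 1*(-12)) = (-4*6 - 56)*(-47 - 1*(-12)) = (-24 - 56)*(-47 + 12) = -80*(-35) = 2800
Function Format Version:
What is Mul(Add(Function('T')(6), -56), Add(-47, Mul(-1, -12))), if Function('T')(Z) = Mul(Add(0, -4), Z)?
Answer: 2800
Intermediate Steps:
Function('T')(Z) = Mul(-4, Z)
Mul(Add(Function('T')(6), -56), Add(-47, Mul(-1, -12))) = Mul(Add(Mul(-4, 6), -56), Add(-47, Mul(-1, -12))) = Mul(Add(-24, -56), Add(-47, 12)) = Mul(-80, -35) = 2800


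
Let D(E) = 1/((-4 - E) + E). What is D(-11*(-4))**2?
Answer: 1/16 ≈ 0.062500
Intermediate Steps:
D(E) = -1/4 (D(E) = 1/(-4) = -1/4)
D(-11*(-4))**2 = (-1/4)**2 = 1/16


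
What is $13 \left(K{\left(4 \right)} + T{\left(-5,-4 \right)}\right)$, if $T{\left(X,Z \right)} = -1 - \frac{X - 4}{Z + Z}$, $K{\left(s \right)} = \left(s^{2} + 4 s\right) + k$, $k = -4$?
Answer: $\frac{2691}{8} \approx 336.38$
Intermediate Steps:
$K{\left(s \right)} = -4 + s^{2} + 4 s$ ($K{\left(s \right)} = \left(s^{2} + 4 s\right) - 4 = -4 + s^{2} + 4 s$)
$T{\left(X,Z \right)} = -1 - \frac{-4 + X}{2 Z}$
$13 \left(K{\left(4 \right)} + T{\left(-5,-4 \right)}\right) = 13 \left(\left(-4 + 4^{2} + 4 \cdot 4\right) + \frac{2 - -4 - - \frac{5}{2}}{-4}\right) = 13 \left(\left(-4 + 16 + 16\right) - \frac{2 + 4 + \frac{5}{2}}{4}\right) = 13 \left(28 - \frac{17}{8}\right) = 13 \cdot \frac{207}{8} = \frac{2691}{8}$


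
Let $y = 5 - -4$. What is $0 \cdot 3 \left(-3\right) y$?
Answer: $0$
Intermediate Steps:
$y = 9$ ($y = 5 + 4 = 9$)
$0 \cdot 3 \left(-3\right) y = 0 \cdot 3 \left(-3\right) 9 = 0 \left(-9\right) 9 = 0 \cdot 9 = 0$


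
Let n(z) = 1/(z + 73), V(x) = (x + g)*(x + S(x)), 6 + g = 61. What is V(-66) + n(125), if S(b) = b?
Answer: 287497/198 ≈ 1452.0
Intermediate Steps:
g = 55 (g = -6 + 61 = 55)
V(x) = 2*x*(55 + x) (V(x) = (x + 55)*(x + x) = (55 + x)*(2*x) = 2*x*(55 + x))
n(z) = 1/(73 + z)
V(-66) + n(125) = 2*(-66)*(55 - 66) + 1/(73 + 125) = 2*(-66)*(-11) + 1/198 = 1452 + 1/198 = 287497/198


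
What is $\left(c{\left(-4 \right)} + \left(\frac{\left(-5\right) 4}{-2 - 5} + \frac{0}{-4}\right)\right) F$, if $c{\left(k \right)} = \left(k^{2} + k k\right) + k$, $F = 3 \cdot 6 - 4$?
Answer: $432$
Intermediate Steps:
$F = 14$ ($F = 18 - 4 = 14$)
$c{\left(k \right)} = k + 2 k^{2}$ ($c{\left(k \right)} = \left(k^{2} + k^{2}\right) + k = 2 k^{2} + k = k + 2 k^{2}$)
$\left(c{\left(-4 \right)} + \left(\frac{\left(-5\right) 4}{-2 - 5} + \frac{0}{-4}\right)\right) F = \left(- 4 \left(1 + 2 \left(-4\right)\right) + \left(\frac{\left(-5\right) 4}{-2 - 5} + \frac{0}{-4}\right)\right) 14 = \left(- 4 \left(1 - 8\right) + \left(- \frac{20}{-7} + 0 \left(- \frac{1}{4}\right)\right)\right) 14 = \left(\left(-4\right) \left(-7\right) + \left(\left(-20\right) \left(- \frac{1}{7}\right) + 0\right)\right) 14 = \left(28 + \left(\frac{20}{7} + 0\right)\right) 14 = \left(28 + \frac{20}{7}\right) 14 = \frac{216}{7} \cdot 14 = 432$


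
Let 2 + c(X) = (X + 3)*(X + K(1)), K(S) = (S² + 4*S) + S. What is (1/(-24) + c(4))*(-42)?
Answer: -11417/4 ≈ -2854.3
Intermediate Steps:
K(S) = S² + 5*S
c(X) = -2 + (3 + X)*(6 + X) (c(X) = -2 + (X + 3)*(X + 1*(5 + 1)) = -2 + (3 + X)*(X + 1*6) = -2 + (3 + X)*(X + 6) = -2 + (3 + X)*(6 + X))
(1/(-24) + c(4))*(-42) = (1/(-24) + (16 + 4² + 9*4))*(-42) = (-1/24 + (16 + 16 + 36))*(-42) = (-1/24 + 68)*(-42) = (1631/24)*(-42) = -11417/4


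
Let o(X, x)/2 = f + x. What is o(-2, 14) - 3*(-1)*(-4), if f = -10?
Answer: -4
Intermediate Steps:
o(X, x) = -20 + 2*x (o(X, x) = 2*(-10 + x) = -20 + 2*x)
o(-2, 14) - 3*(-1)*(-4) = (-20 + 2*14) - 3*(-1)*(-4) = (-20 + 28) + 3*(-4) = 8 - 12 = -4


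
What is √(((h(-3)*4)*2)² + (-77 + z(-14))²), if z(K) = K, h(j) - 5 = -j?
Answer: √12377 ≈ 111.25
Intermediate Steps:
h(j) = 5 - j
√(((h(-3)*4)*2)² + (-77 + z(-14))²) = √((((5 - 1*(-3))*4)*2)² + (-77 - 14)²) = √((((5 + 3)*4)*2)² + (-91)²) = √(((8*4)*2)² + 8281) = √((32*2)² + 8281) = √(64² + 8281) = √(4096 + 8281) = √12377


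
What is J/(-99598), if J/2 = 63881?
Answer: -63881/49799 ≈ -1.2828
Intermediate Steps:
J = 127762 (J = 2*63881 = 127762)
J/(-99598) = 127762/(-99598) = 127762*(-1/99598) = -63881/49799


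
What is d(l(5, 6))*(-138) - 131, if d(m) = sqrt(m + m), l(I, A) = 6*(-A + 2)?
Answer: -131 - 552*I*sqrt(3) ≈ -131.0 - 956.09*I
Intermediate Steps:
l(I, A) = 12 - 6*A (l(I, A) = 6*(2 - A) = 12 - 6*A)
d(m) = sqrt(2)*sqrt(m) (d(m) = sqrt(2*m) = sqrt(2)*sqrt(m))
d(l(5, 6))*(-138) - 131 = (sqrt(2)*sqrt(12 - 6*6))*(-138) - 131 = (sqrt(2)*sqrt(12 - 36))*(-138) - 131 = (sqrt(2)*sqrt(-24))*(-138) - 131 = (sqrt(2)*(2*I*sqrt(6)))*(-138) - 131 = (4*I*sqrt(3))*(-138) - 131 = -552*I*sqrt(3) - 131 = -131 - 552*I*sqrt(3)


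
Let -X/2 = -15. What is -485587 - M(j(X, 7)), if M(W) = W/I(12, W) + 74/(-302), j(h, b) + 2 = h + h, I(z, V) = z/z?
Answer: -73332358/151 ≈ -4.8565e+5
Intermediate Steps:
X = 30 (X = -2*(-15) = 30)
I(z, V) = 1
j(h, b) = -2 + 2*h (j(h, b) = -2 + (h + h) = -2 + 2*h)
M(W) = -37/151 + W (M(W) = W/1 + 74/(-302) = W*1 + 74*(-1/302) = W - 37/151 = -37/151 + W)
-485587 - M(j(X, 7)) = -485587 - (-37/151 + (-2 + 2*30)) = -485587 - (-37/151 + (-2 + 60)) = -485587 - (-37/151 + 58) = -485587 - 1*8721/151 = -485587 - 8721/151 = -73332358/151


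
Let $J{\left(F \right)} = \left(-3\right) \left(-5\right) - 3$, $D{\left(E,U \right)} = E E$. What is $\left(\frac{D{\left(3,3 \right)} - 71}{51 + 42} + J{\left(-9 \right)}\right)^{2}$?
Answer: $\frac{1156}{9} \approx 128.44$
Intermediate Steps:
$D{\left(E,U \right)} = E^{2}$
$J{\left(F \right)} = 12$ ($J{\left(F \right)} = 15 - 3 = 12$)
$\left(\frac{D{\left(3,3 \right)} - 71}{51 + 42} + J{\left(-9 \right)}\right)^{2} = \left(\frac{3^{2} - 71}{51 + 42} + 12\right)^{2} = \left(\frac{9 - 71}{93} + 12\right)^{2} = \left(\left(-62\right) \frac{1}{93} + 12\right)^{2} = \left(- \frac{2}{3} + 12\right)^{2} = \left(\frac{34}{3}\right)^{2} = \frac{1156}{9}$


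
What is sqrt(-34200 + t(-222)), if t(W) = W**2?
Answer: 6*sqrt(419) ≈ 122.82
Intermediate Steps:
sqrt(-34200 + t(-222)) = sqrt(-34200 + (-222)**2) = sqrt(-34200 + 49284) = sqrt(15084) = 6*sqrt(419)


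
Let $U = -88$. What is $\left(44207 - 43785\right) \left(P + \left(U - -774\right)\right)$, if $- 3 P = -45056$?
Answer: $\frac{19882108}{3} \approx 6.6274 \cdot 10^{6}$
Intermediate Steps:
$P = \frac{45056}{3}$ ($P = \left(- \frac{1}{3}\right) \left(-45056\right) = \frac{45056}{3} \approx 15019.0$)
$\left(44207 - 43785\right) \left(P + \left(U - -774\right)\right) = \left(44207 - 43785\right) \left(\frac{45056}{3} - -686\right) = 422 \left(\frac{45056}{3} + \left(-88 + 774\right)\right) = 422 \left(\frac{45056}{3} + 686\right) = 422 \cdot \frac{47114}{3} = \frac{19882108}{3}$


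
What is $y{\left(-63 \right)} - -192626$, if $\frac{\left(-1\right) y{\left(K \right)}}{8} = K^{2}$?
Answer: $160874$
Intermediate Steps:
$y{\left(K \right)} = - 8 K^{2}$
$y{\left(-63 \right)} - -192626 = - 8 \left(-63\right)^{2} - -192626 = \left(-8\right) 3969 + 192626 = -31752 + 192626 = 160874$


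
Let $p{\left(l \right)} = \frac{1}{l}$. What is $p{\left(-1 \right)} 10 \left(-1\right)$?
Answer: $10$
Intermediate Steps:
$p{\left(-1 \right)} 10 \left(-1\right) = \frac{1}{-1} \cdot 10 \left(-1\right) = \left(-1\right) 10 \left(-1\right) = \left(-10\right) \left(-1\right) = 10$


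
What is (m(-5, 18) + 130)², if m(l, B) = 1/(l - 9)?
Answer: 3308761/196 ≈ 16881.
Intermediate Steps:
m(l, B) = 1/(-9 + l)
(m(-5, 18) + 130)² = (1/(-9 - 5) + 130)² = (1/(-14) + 130)² = (-1/14 + 130)² = (1819/14)² = 3308761/196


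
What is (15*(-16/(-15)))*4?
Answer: 64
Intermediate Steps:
(15*(-16/(-15)))*4 = (15*(-16*(-1/15)))*4 = (15*(16/15))*4 = 16*4 = 64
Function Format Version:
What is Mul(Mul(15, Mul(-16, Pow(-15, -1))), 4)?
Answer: 64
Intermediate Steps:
Mul(Mul(15, Mul(-16, Pow(-15, -1))), 4) = Mul(Mul(15, Mul(-16, Rational(-1, 15))), 4) = Mul(Mul(15, Rational(16, 15)), 4) = Mul(16, 4) = 64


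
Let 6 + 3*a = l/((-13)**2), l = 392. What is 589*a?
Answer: -366358/507 ≈ -722.60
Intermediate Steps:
a = -622/507 (a = -2 + (392/((-13)**2))/3 = -2 + (392/169)/3 = -2 + (392*(1/169))/3 = -2 + (1/3)*(392/169) = -2 + 392/507 = -622/507 ≈ -1.2268)
589*a = 589*(-622/507) = -366358/507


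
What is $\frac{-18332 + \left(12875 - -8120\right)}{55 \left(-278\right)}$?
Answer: $- \frac{2663}{15290} \approx -0.17417$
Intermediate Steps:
$\frac{-18332 + \left(12875 - -8120\right)}{55 \left(-278\right)} = \frac{-18332 + \left(12875 + 8120\right)}{-15290} = \left(-18332 + 20995\right) \left(- \frac{1}{15290}\right) = 2663 \left(- \frac{1}{15290}\right) = - \frac{2663}{15290}$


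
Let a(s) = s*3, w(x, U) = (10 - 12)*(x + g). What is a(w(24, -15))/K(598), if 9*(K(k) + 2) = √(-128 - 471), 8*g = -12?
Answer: 21870/923 + 1215*I*√599/923 ≈ 23.694 + 32.217*I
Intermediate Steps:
g = -3/2 (g = (⅛)*(-12) = -3/2 ≈ -1.5000)
K(k) = -2 + I*√599/9 (K(k) = -2 + √(-128 - 471)/9 = -2 + √(-599)/9 = -2 + (I*√599)/9 = -2 + I*√599/9)
w(x, U) = 3 - 2*x (w(x, U) = (10 - 12)*(x - 3/2) = -2*(-3/2 + x) = 3 - 2*x)
a(s) = 3*s
a(w(24, -15))/K(598) = (3*(3 - 2*24))/(-2 + I*√599/9) = (3*(3 - 48))/(-2 + I*√599/9) = (3*(-45))/(-2 + I*√599/9) = -135/(-2 + I*√599/9)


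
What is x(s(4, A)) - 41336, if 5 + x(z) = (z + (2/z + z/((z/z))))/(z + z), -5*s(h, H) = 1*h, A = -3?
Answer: -661415/16 ≈ -41338.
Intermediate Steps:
s(h, H) = -h/5
x(z) = -5 + (2*z + 2/z)/(2*z) (x(z) = -5 + (z + (2/z + z/((z/z))))/(z + z) = -5 + (z + (2/z + z/1))/((2*z)) = -5 + (z + (2/z + z*1))*(1/(2*z)) = -5 + (z + (2/z + z))*(1/(2*z)) = -5 + (z + (z + 2/z))*(1/(2*z)) = -5 + (2*z + 2/z)*(1/(2*z)) = -5 + (2*z + 2/z)/(2*z))
x(s(4, A)) - 41336 = (-4 + (-⅕*4)⁻²) - 41336 = (-4 + (-⅘)⁻²) - 41336 = (-4 + 25/16) - 41336 = -39/16 - 41336 = -661415/16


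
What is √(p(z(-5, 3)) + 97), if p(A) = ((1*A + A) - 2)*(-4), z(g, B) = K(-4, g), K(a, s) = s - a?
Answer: √113 ≈ 10.630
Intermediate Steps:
z(g, B) = 4 + g (z(g, B) = g - 1*(-4) = g + 4 = 4 + g)
p(A) = 8 - 8*A (p(A) = ((A + A) - 2)*(-4) = (2*A - 2)*(-4) = (-2 + 2*A)*(-4) = 8 - 8*A)
√(p(z(-5, 3)) + 97) = √((8 - 8*(4 - 5)) + 97) = √((8 - 8*(-1)) + 97) = √((8 + 8) + 97) = √(16 + 97) = √113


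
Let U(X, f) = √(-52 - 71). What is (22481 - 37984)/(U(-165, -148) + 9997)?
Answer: -154983491/99940132 + 15503*I*√123/99940132 ≈ -1.5508 + 0.0017204*I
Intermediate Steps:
U(X, f) = I*√123 (U(X, f) = √(-123) = I*√123)
(22481 - 37984)/(U(-165, -148) + 9997) = (22481 - 37984)/(I*√123 + 9997) = -15503/(9997 + I*√123)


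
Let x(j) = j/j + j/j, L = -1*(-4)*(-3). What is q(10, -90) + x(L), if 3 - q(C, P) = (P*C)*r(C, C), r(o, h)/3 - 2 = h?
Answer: 32405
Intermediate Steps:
r(o, h) = 6 + 3*h
q(C, P) = 3 - C*P*(6 + 3*C) (q(C, P) = 3 - P*C*(6 + 3*C) = 3 - C*P*(6 + 3*C))
L = -12 (L = 4*(-3) = -12)
x(j) = 2 (x(j) = 1 + 1 = 2)
q(10, -90) + x(L) = (3 - 3*10*(-90)*(2 + 10)) + 2 = (3 - 3*10*(-90)*12) + 2 = (3 + 32400) + 2 = 32403 + 2 = 32405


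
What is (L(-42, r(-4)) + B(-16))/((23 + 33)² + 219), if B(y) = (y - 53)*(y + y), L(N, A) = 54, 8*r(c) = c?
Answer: 2262/3355 ≈ 0.67422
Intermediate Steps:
r(c) = c/8
B(y) = 2*y*(-53 + y) (B(y) = (-53 + y)*(2*y) = 2*y*(-53 + y))
(L(-42, r(-4)) + B(-16))/((23 + 33)² + 219) = (54 + 2*(-16)*(-53 - 16))/((23 + 33)² + 219) = (54 + 2*(-16)*(-69))/(56² + 219) = (54 + 2208)/(3136 + 219) = 2262/3355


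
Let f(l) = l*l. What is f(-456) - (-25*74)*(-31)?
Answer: 150586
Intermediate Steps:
f(l) = l²
f(-456) - (-25*74)*(-31) = (-456)² - (-25*74)*(-31) = 207936 - (-1850)*(-31) = 207936 - 1*57350 = 207936 - 57350 = 150586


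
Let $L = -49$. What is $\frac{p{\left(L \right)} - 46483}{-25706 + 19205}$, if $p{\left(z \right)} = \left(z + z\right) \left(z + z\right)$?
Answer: $\frac{12293}{2167} \approx 5.6728$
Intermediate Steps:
$p{\left(z \right)} = 4 z^{2}$ ($p{\left(z \right)} = 2 z 2 z = 4 z^{2}$)
$\frac{p{\left(L \right)} - 46483}{-25706 + 19205} = \frac{4 \left(-49\right)^{2} - 46483}{-25706 + 19205} = \frac{4 \cdot 2401 - 46483}{-6501} = \left(9604 - 46483\right) \left(- \frac{1}{6501}\right) = \left(-36879\right) \left(- \frac{1}{6501}\right) = \frac{12293}{2167}$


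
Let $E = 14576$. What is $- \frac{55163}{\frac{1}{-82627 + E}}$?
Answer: $3753897313$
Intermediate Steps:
$- \frac{55163}{\frac{1}{-82627 + E}} = - \frac{55163}{\frac{1}{-82627 + 14576}} = - \frac{55163}{\frac{1}{-68051}} = - \frac{55163}{- \frac{1}{68051}} = \left(-55163\right) \left(-68051\right) = 3753897313$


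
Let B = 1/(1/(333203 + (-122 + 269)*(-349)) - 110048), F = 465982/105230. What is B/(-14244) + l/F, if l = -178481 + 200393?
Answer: 11578388360044744653095/2339891198873953659 ≈ 4948.3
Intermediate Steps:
l = 21912
F = 232991/52615 (F = 465982*(1/105230) = 232991/52615 ≈ 4.4282)
B = -281900/31022531199 (B = 1/(1/(333203 + 147*(-349)) - 110048) = 1/(1/(333203 - 51303) - 110048) = 1/(1/281900 - 110048) = 1/(-31022531199/281900) = -281900/31022531199 ≈ -9.0869e-6)
B/(-14244) + l/F = -281900/31022531199/(-14244) + 21912/(232991/52615) = -281900/31022531199*(-1/14244) + 21912*(52615/232991) = 70475/110471233599639 + 104809080/21181 = 11578388360044744653095/2339891198873953659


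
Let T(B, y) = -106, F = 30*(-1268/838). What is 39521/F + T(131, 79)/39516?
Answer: -18176646539/20877620 ≈ -870.63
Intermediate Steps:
F = -19020/419 (F = 30*(-1268*1/838) = 30*(-634/419) = -19020/419 ≈ -45.394)
39521/F + T(131, 79)/39516 = 39521/(-19020/419) - 106/39516 = 39521*(-419/19020) - 106*1/39516 = -16559299/19020 - 53/19758 = -18176646539/20877620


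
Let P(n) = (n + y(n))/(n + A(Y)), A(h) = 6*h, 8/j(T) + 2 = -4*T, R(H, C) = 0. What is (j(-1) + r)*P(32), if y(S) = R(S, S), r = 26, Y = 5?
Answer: 480/31 ≈ 15.484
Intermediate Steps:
j(T) = 8/(-2 - 4*T)
y(S) = 0
P(n) = n/(30 + n) (P(n) = (n + 0)/(n + 6*5) = n/(n + 30) = n/(30 + n))
(j(-1) + r)*P(32) = (-4/(1 + 2*(-1)) + 26)*(32/(30 + 32)) = (-4/(1 - 2) + 26)*(32/62) = (-4/(-1) + 26)*(32*(1/62)) = (-4*(-1) + 26)*(16/31) = (4 + 26)*(16/31) = 30*(16/31) = 480/31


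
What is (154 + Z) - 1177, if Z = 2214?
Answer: 1191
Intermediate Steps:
(154 + Z) - 1177 = (154 + 2214) - 1177 = 2368 - 1177 = 1191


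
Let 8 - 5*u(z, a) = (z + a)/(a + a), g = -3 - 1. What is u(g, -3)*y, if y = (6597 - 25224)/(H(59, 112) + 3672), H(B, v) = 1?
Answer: -254569/36730 ≈ -6.9308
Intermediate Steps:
g = -4
u(z, a) = 8/5 - (a + z)/(10*a) (u(z, a) = 8/5 - (z + a)/(5*(a + a)) = 8/5 - (a + z)/(5*(2*a)) = 8/5 - (a + z)*1/(2*a)/5 = 8/5 - (a + z)/(10*a))
y = -18627/3673 (y = (6597 - 25224)/(1 + 3672) = -18627/3673 ≈ -5.0713)
u(g, -3)*y = ((1/10)*(-1*(-4) + 15*(-3))/(-3))*(-18627/3673) = ((1/10)*(-1/3)*(4 - 45))*(-18627/3673) = ((1/10)*(-1/3)*(-41))*(-18627/3673) = (41/30)*(-18627/3673) = -254569/36730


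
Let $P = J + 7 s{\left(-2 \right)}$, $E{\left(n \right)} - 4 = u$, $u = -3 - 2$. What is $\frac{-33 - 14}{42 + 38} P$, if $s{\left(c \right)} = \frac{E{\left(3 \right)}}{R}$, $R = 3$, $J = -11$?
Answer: $\frac{47}{6} \approx 7.8333$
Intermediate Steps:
$u = -5$
$E{\left(n \right)} = -1$ ($E{\left(n \right)} = 4 - 5 = -1$)
$s{\left(c \right)} = - \frac{1}{3}$
$P = - \frac{40}{3}$ ($P = -11 + 7 \left(- \frac{1}{3}\right) = -11 - \frac{7}{3} = - \frac{40}{3} \approx -13.333$)
$\frac{-33 - 14}{42 + 38} P = \frac{-33 - 14}{42 + 38} \left(- \frac{40}{3}\right) = - \frac{47}{80} \left(- \frac{40}{3}\right) = \left(-47\right) \frac{1}{80} \left(- \frac{40}{3}\right) = \left(- \frac{47}{80}\right) \left(- \frac{40}{3}\right) = \frac{47}{6}$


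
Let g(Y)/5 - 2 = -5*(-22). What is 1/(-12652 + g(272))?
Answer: -1/12092 ≈ -8.2699e-5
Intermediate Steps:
g(Y) = 560 (g(Y) = 10 + 5*(-5*(-22)) = 10 + 5*110 = 10 + 550 = 560)
1/(-12652 + g(272)) = 1/(-12652 + 560) = 1/(-12092) = -1/12092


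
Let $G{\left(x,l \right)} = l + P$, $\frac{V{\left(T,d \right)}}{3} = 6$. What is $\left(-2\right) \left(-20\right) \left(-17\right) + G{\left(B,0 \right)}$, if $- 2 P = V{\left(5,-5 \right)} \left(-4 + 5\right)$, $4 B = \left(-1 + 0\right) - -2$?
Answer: $-689$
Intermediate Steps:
$V{\left(T,d \right)} = 18$ ($V{\left(T,d \right)} = 3 \cdot 6 = 18$)
$B = \frac{1}{4}$ ($B = \frac{\left(-1 + 0\right) - -2}{4} = \frac{-1 + 2}{4} = \frac{1}{4} \cdot 1 = \frac{1}{4} \approx 0.25$)
$P = -9$ ($P = - \frac{18 \left(-4 + 5\right)}{2} = - \frac{18 \cdot 1}{2} = \left(- \frac{1}{2}\right) 18 = -9$)
$G{\left(x,l \right)} = -9 + l$ ($G{\left(x,l \right)} = l - 9 = -9 + l$)
$\left(-2\right) \left(-20\right) \left(-17\right) + G{\left(B,0 \right)} = \left(-2\right) \left(-20\right) \left(-17\right) + \left(-9 + 0\right) = 40 \left(-17\right) - 9 = -680 - 9 = -689$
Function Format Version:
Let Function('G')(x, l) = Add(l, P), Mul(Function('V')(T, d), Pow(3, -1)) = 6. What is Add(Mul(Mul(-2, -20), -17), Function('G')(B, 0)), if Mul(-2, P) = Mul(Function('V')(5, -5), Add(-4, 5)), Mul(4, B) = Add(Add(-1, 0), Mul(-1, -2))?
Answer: -689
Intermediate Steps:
Function('V')(T, d) = 18 (Function('V')(T, d) = Mul(3, 6) = 18)
B = Rational(1, 4) (B = Mul(Rational(1, 4), Add(Add(-1, 0), Mul(-1, -2))) = Mul(Rational(1, 4), Add(-1, 2)) = Mul(Rational(1, 4), 1) = Rational(1, 4) ≈ 0.25000)
P = -9 (P = Mul(Rational(-1, 2), Mul(18, Add(-4, 5))) = Mul(Rational(-1, 2), Mul(18, 1)) = Mul(Rational(-1, 2), 18) = -9)
Function('G')(x, l) = Add(-9, l) (Function('G')(x, l) = Add(l, -9) = Add(-9, l))
Add(Mul(Mul(-2, -20), -17), Function('G')(B, 0)) = Add(Mul(Mul(-2, -20), -17), Add(-9, 0)) = Add(Mul(40, -17), -9) = Add(-680, -9) = -689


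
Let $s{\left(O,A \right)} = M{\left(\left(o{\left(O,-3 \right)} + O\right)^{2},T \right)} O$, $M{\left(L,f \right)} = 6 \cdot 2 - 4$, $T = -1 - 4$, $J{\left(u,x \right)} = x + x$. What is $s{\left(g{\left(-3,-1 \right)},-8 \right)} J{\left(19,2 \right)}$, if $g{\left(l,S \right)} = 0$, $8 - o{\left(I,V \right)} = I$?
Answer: $0$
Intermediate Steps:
$o{\left(I,V \right)} = 8 - I$
$J{\left(u,x \right)} = 2 x$
$T = -5$ ($T = -1 - 4 = -5$)
$M{\left(L,f \right)} = 8$ ($M{\left(L,f \right)} = 12 - 4 = 8$)
$s{\left(O,A \right)} = 8 O$
$s{\left(g{\left(-3,-1 \right)},-8 \right)} J{\left(19,2 \right)} = 8 \cdot 0 \cdot 2 \cdot 2 = 0 \cdot 4 = 0$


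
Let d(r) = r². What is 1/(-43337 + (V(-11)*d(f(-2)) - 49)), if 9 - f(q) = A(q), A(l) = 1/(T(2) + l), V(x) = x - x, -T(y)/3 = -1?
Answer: -1/43386 ≈ -2.3049e-5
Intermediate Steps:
T(y) = 3 (T(y) = -3*(-1) = 3)
V(x) = 0
A(l) = 1/(3 + l)
f(q) = 9 - 1/(3 + q)
1/(-43337 + (V(-11)*d(f(-2)) - 49)) = 1/(-43337 + (0*((26 + 9*(-2))/(3 - 2))² - 49)) = 1/(-43337 + (0*((26 - 18)/1)² - 49)) = 1/(-43337 + (0*(1*8)² - 49)) = 1/(-43337 + (0*8² - 49)) = 1/(-43337 + (0*64 - 49)) = 1/(-43337 + (0 - 49)) = 1/(-43337 - 49) = 1/(-43386) = -1/43386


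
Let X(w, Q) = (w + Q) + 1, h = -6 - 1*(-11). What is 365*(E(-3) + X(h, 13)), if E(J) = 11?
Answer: 10950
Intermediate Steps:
h = 5 (h = -6 + 11 = 5)
X(w, Q) = 1 + Q + w (X(w, Q) = (Q + w) + 1 = 1 + Q + w)
365*(E(-3) + X(h, 13)) = 365*(11 + (1 + 13 + 5)) = 365*(11 + 19) = 365*30 = 10950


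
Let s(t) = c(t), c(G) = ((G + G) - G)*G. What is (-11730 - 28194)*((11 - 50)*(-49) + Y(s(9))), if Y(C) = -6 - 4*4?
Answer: -75416436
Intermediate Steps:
c(G) = G² (c(G) = (2*G - G)*G = G*G = G²)
s(t) = t²
Y(C) = -22 (Y(C) = -6 - 16 = -22)
(-11730 - 28194)*((11 - 50)*(-49) + Y(s(9))) = (-11730 - 28194)*((11 - 50)*(-49) - 22) = -39924*(-39*(-49) - 22) = -39924*(1911 - 22) = -39924*1889 = -75416436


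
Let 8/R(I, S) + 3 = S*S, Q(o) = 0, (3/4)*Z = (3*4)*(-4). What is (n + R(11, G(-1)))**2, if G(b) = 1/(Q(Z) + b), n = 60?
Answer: 3136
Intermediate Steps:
Z = -64 (Z = 4*((3*4)*(-4))/3 = 4*(12*(-4))/3 = (4/3)*(-48) = -64)
G(b) = 1/b (G(b) = 1/(0 + b) = 1/b)
R(I, S) = 8/(-3 + S**2) (R(I, S) = 8/(-3 + S*S) = 8/(-3 + S**2))
(n + R(11, G(-1)))**2 = (60 + 8/(-3 + (1/(-1))**2))**2 = (60 + 8/(-3 + (-1)**2))**2 = (60 + 8/(-3 + 1))**2 = (60 + 8/(-2))**2 = (60 + 8*(-1/2))**2 = (60 - 4)**2 = 56**2 = 3136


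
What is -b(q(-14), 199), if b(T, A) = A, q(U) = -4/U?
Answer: -199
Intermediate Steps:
-b(q(-14), 199) = -1*199 = -199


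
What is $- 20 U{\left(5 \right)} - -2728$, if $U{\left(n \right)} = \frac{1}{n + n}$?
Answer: $2726$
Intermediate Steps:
$U{\left(n \right)} = \frac{1}{2 n}$
$- 20 U{\left(5 \right)} - -2728 = - 20 \frac{1}{2 \cdot 5} - -2728 = - 20 \cdot \frac{1}{2} \cdot \frac{1}{5} + 2728 = \left(-20\right) \frac{1}{10} + 2728 = -2 + 2728 = 2726$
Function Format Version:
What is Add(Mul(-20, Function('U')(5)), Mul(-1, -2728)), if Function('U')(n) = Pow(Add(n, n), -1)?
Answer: 2726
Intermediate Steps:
Function('U')(n) = Mul(Rational(1, 2), Pow(n, -1)) (Function('U')(n) = Pow(Mul(2, n), -1) = Mul(Rational(1, 2), Pow(n, -1)))
Add(Mul(-20, Function('U')(5)), Mul(-1, -2728)) = Add(Mul(-20, Mul(Rational(1, 2), Pow(5, -1))), Mul(-1, -2728)) = Add(Mul(-20, Mul(Rational(1, 2), Rational(1, 5))), 2728) = Add(Mul(-20, Rational(1, 10)), 2728) = Add(-2, 2728) = 2726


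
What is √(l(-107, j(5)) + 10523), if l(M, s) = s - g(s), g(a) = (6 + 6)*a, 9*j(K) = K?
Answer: 2*√23663/3 ≈ 102.55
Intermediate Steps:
j(K) = K/9
g(a) = 12*a
l(M, s) = -11*s (l(M, s) = s - 12*s = -11*s)
√(l(-107, j(5)) + 10523) = √(-11*5/9 + 10523) = √(-55/9 + 10523) = √(94652/9) = 2*√23663/3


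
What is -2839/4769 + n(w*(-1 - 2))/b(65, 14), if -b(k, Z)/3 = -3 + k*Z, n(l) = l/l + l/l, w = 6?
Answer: -7734457/12976449 ≈ -0.59604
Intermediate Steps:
n(l) = 2 (n(l) = 1 + 1 = 2)
b(k, Z) = 9 - 3*Z*k (b(k, Z) = -3*(-3 + k*Z) = -3*(-3 + Z*k) = 9 - 3*Z*k)
-2839/4769 + n(w*(-1 - 2))/b(65, 14) = -2839/4769 + 2/(9 - 3*14*65) = -2839*1/4769 + 2/(9 - 2730) = -2839/4769 + 2/(-2721) = -2839/4769 + 2*(-1/2721) = -2839/4769 - 2/2721 = -7734457/12976449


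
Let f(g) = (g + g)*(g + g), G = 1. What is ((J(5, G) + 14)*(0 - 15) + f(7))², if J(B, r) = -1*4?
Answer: 2116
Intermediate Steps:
J(B, r) = -4
f(g) = 4*g² (f(g) = (2*g)*(2*g) = 4*g²)
((J(5, G) + 14)*(0 - 15) + f(7))² = ((-4 + 14)*(0 - 15) + 4*7²)² = (10*(-15) + 4*49)² = (-150 + 196)² = 46² = 2116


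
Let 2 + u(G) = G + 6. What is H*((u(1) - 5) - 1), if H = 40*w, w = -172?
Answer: 6880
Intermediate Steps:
u(G) = 4 + G (u(G) = -2 + (G + 6) = -2 + (6 + G) = 4 + G)
H = -6880 (H = 40*(-172) = -6880)
H*((u(1) - 5) - 1) = -6880*(((4 + 1) - 5) - 1) = -6880*((5 - 5) - 1) = -6880*(0 - 1) = -6880*(-1) = 6880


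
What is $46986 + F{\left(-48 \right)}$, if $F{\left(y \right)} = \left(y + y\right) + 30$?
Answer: $46920$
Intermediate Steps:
$F{\left(y \right)} = 30 + 2 y$ ($F{\left(y \right)} = 2 y + 30 = 30 + 2 y$)
$46986 + F{\left(-48 \right)} = 46986 + \left(30 + 2 \left(-48\right)\right) = 46986 + \left(30 - 96\right) = 46986 - 66 = 46920$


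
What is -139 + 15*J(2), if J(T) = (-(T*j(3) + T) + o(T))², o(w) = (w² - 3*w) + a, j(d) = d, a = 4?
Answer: 401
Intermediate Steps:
o(w) = 4 + w² - 3*w (o(w) = (w² - 3*w) + 4 = 4 + w² - 3*w)
J(T) = (4 + T² - 7*T)² (J(T) = (-(T*3 + T) + (4 + T² - 3*T))² = (-(3*T + T) + (4 + T² - 3*T))² = (-4*T + (4 + T² - 3*T))² = (4 + T² - 7*T)²)
-139 + 15*J(2) = -139 + 15*(4 + 2² - 7*2)² = -139 + 15*(4 + 4 - 14)² = -139 + 15*(-6)² = -139 + 15*36 = -139 + 540 = 401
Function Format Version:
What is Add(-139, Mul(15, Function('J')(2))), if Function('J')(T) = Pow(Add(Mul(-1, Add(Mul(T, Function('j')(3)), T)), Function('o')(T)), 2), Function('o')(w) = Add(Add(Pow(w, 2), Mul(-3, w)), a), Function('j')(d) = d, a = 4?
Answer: 401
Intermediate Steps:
Function('o')(w) = Add(4, Pow(w, 2), Mul(-3, w)) (Function('o')(w) = Add(Add(Pow(w, 2), Mul(-3, w)), 4) = Add(4, Pow(w, 2), Mul(-3, w)))
Function('J')(T) = Pow(Add(4, Pow(T, 2), Mul(-7, T)), 2) (Function('J')(T) = Pow(Add(Mul(-1, Add(Mul(T, 3), T)), Add(4, Pow(T, 2), Mul(-3, T))), 2) = Pow(Add(Mul(-1, Add(Mul(3, T), T)), Add(4, Pow(T, 2), Mul(-3, T))), 2) = Pow(Add(Mul(-1, Mul(4, T)), Add(4, Pow(T, 2), Mul(-3, T))), 2) = Pow(Add(Mul(-4, T), Add(4, Pow(T, 2), Mul(-3, T))), 2) = Pow(Add(4, Pow(T, 2), Mul(-7, T)), 2))
Add(-139, Mul(15, Function('J')(2))) = Add(-139, Mul(15, Pow(Add(4, Pow(2, 2), Mul(-7, 2)), 2))) = Add(-139, Mul(15, Pow(Add(4, 4, -14), 2))) = Add(-139, Mul(15, Pow(-6, 2))) = Add(-139, Mul(15, 36)) = Add(-139, 540) = 401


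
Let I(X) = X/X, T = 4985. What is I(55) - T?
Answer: -4984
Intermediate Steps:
I(X) = 1
I(55) - T = 1 - 1*4985 = 1 - 4985 = -4984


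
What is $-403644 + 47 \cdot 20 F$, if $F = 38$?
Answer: $-367924$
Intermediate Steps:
$-403644 + 47 \cdot 20 F = -403644 + 47 \cdot 20 \cdot 38 = -403644 + 940 \cdot 38 = -403644 + 35720 = -367924$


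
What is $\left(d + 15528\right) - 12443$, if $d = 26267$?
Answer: $29352$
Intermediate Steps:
$\left(d + 15528\right) - 12443 = \left(26267 + 15528\right) - 12443 = 41795 - 12443 = 29352$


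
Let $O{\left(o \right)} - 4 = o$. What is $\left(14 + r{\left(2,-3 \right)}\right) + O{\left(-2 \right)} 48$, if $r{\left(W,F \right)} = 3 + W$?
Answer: $115$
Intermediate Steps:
$O{\left(o \right)} = 4 + o$
$\left(14 + r{\left(2,-3 \right)}\right) + O{\left(-2 \right)} 48 = \left(14 + \left(3 + 2\right)\right) + \left(4 - 2\right) 48 = \left(14 + 5\right) + 2 \cdot 48 = 19 + 96 = 115$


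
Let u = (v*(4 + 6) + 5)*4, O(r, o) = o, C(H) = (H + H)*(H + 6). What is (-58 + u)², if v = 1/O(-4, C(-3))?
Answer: 131044/81 ≈ 1617.8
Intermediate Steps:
C(H) = 2*H*(6 + H) (C(H) = (2*H)*(6 + H) = 2*H*(6 + H))
v = -1/18 (v = 1/(2*(-3)*(6 - 3)) = 1/(2*(-3)*3) = 1/(-18) = -1/18 ≈ -0.055556)
u = 160/9 (u = (-(4 + 6)/18 + 5)*4 = (-1/18*10 + 5)*4 = (-5/9 + 5)*4 = (40/9)*4 = 160/9 ≈ 17.778)
(-58 + u)² = (-58 + 160/9)² = (-362/9)² = 131044/81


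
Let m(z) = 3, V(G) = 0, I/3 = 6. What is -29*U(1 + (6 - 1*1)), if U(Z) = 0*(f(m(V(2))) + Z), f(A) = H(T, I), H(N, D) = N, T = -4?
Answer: 0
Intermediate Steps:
I = 18 (I = 3*6 = 18)
f(A) = -4
U(Z) = 0 (U(Z) = 0*(-4 + Z) = 0)
-29*U(1 + (6 - 1*1)) = -29*0 = 0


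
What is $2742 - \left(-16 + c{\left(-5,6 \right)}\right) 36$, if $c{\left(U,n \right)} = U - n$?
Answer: $3714$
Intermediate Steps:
$2742 - \left(-16 + c{\left(-5,6 \right)}\right) 36 = 2742 - \left(-16 - 11\right) 36 = 2742 - \left(-27\right) 36 = 2742 - -972 = 2742 + 972 = 3714$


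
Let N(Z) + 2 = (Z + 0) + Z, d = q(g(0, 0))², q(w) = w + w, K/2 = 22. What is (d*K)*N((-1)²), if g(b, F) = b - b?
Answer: 0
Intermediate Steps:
K = 44 (K = 2*22 = 44)
g(b, F) = 0
q(w) = 2*w
d = 0 (d = (2*0)² = 0² = 0)
N(Z) = -2 + 2*Z (N(Z) = -2 + ((Z + 0) + Z) = -2 + (Z + Z) = -2 + 2*Z)
(d*K)*N((-1)²) = (0*44)*(-2 + 2*(-1)²) = 0*(-2 + 2*1) = 0*(-2 + 2) = 0*0 = 0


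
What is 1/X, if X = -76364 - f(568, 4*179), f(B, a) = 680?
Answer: -1/77044 ≈ -1.2980e-5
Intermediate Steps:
X = -77044 (X = -76364 - 1*680 = -76364 - 680 = -77044)
1/X = 1/(-77044) = -1/77044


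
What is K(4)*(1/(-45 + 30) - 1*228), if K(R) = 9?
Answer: -10263/5 ≈ -2052.6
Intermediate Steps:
K(4)*(1/(-45 + 30) - 1*228) = 9*(1/(-45 + 30) - 1*228) = 9*(1/(-15) - 228) = 9*(-1/15 - 228) = 9*(-3421/15) = -10263/5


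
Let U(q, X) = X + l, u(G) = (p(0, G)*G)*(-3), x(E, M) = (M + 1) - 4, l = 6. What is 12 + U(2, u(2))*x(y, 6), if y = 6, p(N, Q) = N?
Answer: 30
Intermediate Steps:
x(E, M) = -3 + M (x(E, M) = (1 + M) - 4 = -3 + M)
u(G) = 0 (u(G) = (0*G)*(-3) = 0*(-3) = 0)
U(q, X) = 6 + X (U(q, X) = X + 6 = 6 + X)
12 + U(2, u(2))*x(y, 6) = 12 + (6 + 0)*(-3 + 6) = 12 + 6*3 = 12 + 18 = 30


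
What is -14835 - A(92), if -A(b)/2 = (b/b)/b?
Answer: -682409/46 ≈ -14835.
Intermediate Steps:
A(b) = -2/b (A(b) = -2*b/b/b = -2/b)
-14835 - A(92) = -14835 - (-2)/92 = -14835 - 1*(-1/46) = -14835 + 1/46 = -682409/46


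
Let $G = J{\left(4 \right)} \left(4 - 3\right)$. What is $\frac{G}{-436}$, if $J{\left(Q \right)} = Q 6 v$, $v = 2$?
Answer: $- \frac{12}{109} \approx -0.11009$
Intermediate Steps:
$J{\left(Q \right)} = 12 Q$ ($J{\left(Q \right)} = Q 6 \cdot 2 = 6 Q 2 = 12 Q$)
$G = 48$ ($G = 12 \cdot 4 \left(4 - 3\right) = 48 \cdot 1 = 48$)
$\frac{G}{-436} = \frac{48}{-436} = 48 \left(- \frac{1}{436}\right) = - \frac{12}{109}$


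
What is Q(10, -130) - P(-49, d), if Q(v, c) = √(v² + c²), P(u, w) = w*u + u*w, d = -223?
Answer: -21854 + 10*√170 ≈ -21724.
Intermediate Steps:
P(u, w) = 2*u*w (P(u, w) = u*w + u*w = 2*u*w)
Q(v, c) = √(c² + v²)
Q(10, -130) - P(-49, d) = √((-130)² + 10²) - 2*(-49)*(-223) = √(16900 + 100) - 1*21854 = √17000 - 21854 = 10*√170 - 21854 = -21854 + 10*√170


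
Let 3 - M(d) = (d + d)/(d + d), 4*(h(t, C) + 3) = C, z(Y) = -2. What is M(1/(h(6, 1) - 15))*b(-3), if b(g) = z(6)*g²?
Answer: -36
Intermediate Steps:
h(t, C) = -3 + C/4
M(d) = 2 (M(d) = 3 - (d + d)/(d + d) = 3 - 2*d/(2*d) = 3 - 2*d*1/(2*d) = 3 - 1*1 = 3 - 1 = 2)
b(g) = -2*g²
M(1/(h(6, 1) - 15))*b(-3) = 2*(-2*(-3)²) = 2*(-2*9) = 2*(-18) = -36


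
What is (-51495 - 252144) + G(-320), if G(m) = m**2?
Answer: -201239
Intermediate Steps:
(-51495 - 252144) + G(-320) = (-51495 - 252144) + (-320)**2 = -303639 + 102400 = -201239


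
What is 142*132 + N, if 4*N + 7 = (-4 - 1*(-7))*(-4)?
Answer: 74957/4 ≈ 18739.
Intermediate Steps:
N = -19/4 (N = -7/4 + ((-4 - 1*(-7))*(-4))/4 = -7/4 + ((-4 + 7)*(-4))/4 = -7/4 + (3*(-4))/4 = -7/4 + (¼)*(-12) = -7/4 - 3 = -19/4 ≈ -4.7500)
142*132 + N = 142*132 - 19/4 = 18744 - 19/4 = 74957/4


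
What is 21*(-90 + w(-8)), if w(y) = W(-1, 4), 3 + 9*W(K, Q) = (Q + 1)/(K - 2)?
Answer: -17108/9 ≈ -1900.9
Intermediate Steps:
W(K, Q) = -⅓ + (1 + Q)/(9*(-2 + K)) (W(K, Q) = -⅓ + ((Q + 1)/(K - 2))/9 = -⅓ + ((1 + Q)/(-2 + K))/9 = -⅓ + (1 + Q)/(9*(-2 + K)))
w(y) = -14/27 (w(y) = (7 + 4 - 3*(-1))/(9*(-2 - 1)) = (⅑)*(7 + 4 + 3)/(-3) = (⅑)*(-⅓)*14 = -14/27)
21*(-90 + w(-8)) = 21*(-90 - 14/27) = 21*(-2444/27) = -17108/9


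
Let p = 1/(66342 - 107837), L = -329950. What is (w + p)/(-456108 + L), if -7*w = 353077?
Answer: 7325465061/114161168485 ≈ 0.064168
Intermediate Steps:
w = -353077/7 (w = -1/7*353077 = -353077/7 ≈ -50440.)
p = -1/41495 (p = 1/(-41495) = -1/41495 ≈ -2.4099e-5)
(w + p)/(-456108 + L) = (-353077/7 - 1/41495)/(-456108 - 329950) = -14650930122/290465/(-786058) = -14650930122/290465*(-1/786058) = 7325465061/114161168485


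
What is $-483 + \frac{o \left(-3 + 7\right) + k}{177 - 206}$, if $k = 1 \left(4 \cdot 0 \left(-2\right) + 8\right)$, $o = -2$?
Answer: $-483$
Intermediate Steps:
$k = 8$ ($k = 1 \left(0 \left(-2\right) + 8\right) = 1 \left(0 + 8\right) = 1 \cdot 8 = 8$)
$-483 + \frac{o \left(-3 + 7\right) + k}{177 - 206} = -483 + \frac{- 2 \left(-3 + 7\right) + 8}{177 - 206} = -483 + \frac{\left(-2\right) 4 + 8}{-29} = -483 + \left(-8 + 8\right) \left(- \frac{1}{29}\right) = -483 + 0 \left(- \frac{1}{29}\right) = -483 + 0 = -483$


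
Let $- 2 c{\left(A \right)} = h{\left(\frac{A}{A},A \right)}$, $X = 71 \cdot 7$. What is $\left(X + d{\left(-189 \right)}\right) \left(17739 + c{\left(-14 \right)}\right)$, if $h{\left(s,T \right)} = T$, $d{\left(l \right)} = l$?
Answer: $5465768$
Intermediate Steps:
$X = 497$
$c{\left(A \right)} = - \frac{A}{2}$
$\left(X + d{\left(-189 \right)}\right) \left(17739 + c{\left(-14 \right)}\right) = \left(497 - 189\right) \left(17739 - -7\right) = 308 \left(17739 + 7\right) = 308 \cdot 17746 = 5465768$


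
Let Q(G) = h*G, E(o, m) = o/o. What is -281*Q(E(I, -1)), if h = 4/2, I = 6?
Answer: -562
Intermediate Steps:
E(o, m) = 1
h = 2 (h = 4*(1/2) = 2)
Q(G) = 2*G
-281*Q(E(I, -1)) = -562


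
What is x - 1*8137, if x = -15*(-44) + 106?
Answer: -7371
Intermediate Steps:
x = 766 (x = 660 + 106 = 766)
x - 1*8137 = 766 - 1*8137 = 766 - 8137 = -7371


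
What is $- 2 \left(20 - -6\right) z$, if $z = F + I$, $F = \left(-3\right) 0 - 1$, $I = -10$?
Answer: $572$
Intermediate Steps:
$F = -1$ ($F = 0 - 1 = -1$)
$z = -11$ ($z = -1 - 10 = -11$)
$- 2 \left(20 - -6\right) z = - 2 \left(20 - -6\right) \left(-11\right) = - 2 \left(20 + 6\right) \left(-11\right) = \left(-2\right) 26 \left(-11\right) = \left(-52\right) \left(-11\right) = 572$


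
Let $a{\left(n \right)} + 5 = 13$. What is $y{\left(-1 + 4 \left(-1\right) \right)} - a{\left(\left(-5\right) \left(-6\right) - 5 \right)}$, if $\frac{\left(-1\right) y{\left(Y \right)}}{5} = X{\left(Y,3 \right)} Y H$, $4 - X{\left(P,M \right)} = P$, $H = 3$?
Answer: $667$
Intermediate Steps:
$a{\left(n \right)} = 8$ ($a{\left(n \right)} = -5 + 13 = 8$)
$X{\left(P,M \right)} = 4 - P$
$y{\left(Y \right)} = - 15 Y \left(4 - Y\right)$ ($y{\left(Y \right)} = - 5 \left(4 - Y\right) Y 3 = - 5 Y \left(4 - Y\right) 3 = - 5 \cdot 3 Y \left(4 - Y\right) = - 15 Y \left(4 - Y\right)$)
$y{\left(-1 + 4 \left(-1\right) \right)} - a{\left(\left(-5\right) \left(-6\right) - 5 \right)} = 15 \left(-1 + 4 \left(-1\right)\right) \left(-4 + \left(-1 + 4 \left(-1\right)\right)\right) - 8 = 15 \left(-1 - 4\right) \left(-4 - 5\right) - 8 = 15 \left(-5\right) \left(-4 - 5\right) - 8 = 15 \left(-5\right) \left(-9\right) - 8 = 675 - 8 = 667$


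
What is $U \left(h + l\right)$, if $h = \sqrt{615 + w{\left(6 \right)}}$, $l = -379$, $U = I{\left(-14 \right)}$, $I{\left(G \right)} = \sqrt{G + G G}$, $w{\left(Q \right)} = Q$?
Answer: $\sqrt{182} \left(-379 + 3 \sqrt{69}\right) \approx -4776.8$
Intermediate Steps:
$I{\left(G \right)} = \sqrt{G + G^{2}}$
$U = \sqrt{182}$ ($U = \sqrt{- 14 \left(1 - 14\right)} = \sqrt{\left(-14\right) \left(-13\right)} = \sqrt{182} \approx 13.491$)
$h = 3 \sqrt{69}$ ($h = \sqrt{615 + 6} = \sqrt{621} = 3 \sqrt{69} \approx 24.92$)
$U \left(h + l\right) = \sqrt{182} \left(3 \sqrt{69} - 379\right) = \sqrt{182} \left(-379 + 3 \sqrt{69}\right)$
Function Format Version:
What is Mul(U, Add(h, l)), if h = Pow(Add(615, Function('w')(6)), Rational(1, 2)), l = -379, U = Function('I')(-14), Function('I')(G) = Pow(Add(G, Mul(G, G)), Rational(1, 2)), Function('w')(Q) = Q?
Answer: Mul(Pow(182, Rational(1, 2)), Add(-379, Mul(3, Pow(69, Rational(1, 2))))) ≈ -4776.8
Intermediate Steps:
Function('I')(G) = Pow(Add(G, Pow(G, 2)), Rational(1, 2))
U = Pow(182, Rational(1, 2)) (U = Pow(Mul(-14, Add(1, -14)), Rational(1, 2)) = Pow(Mul(-14, -13), Rational(1, 2)) = Pow(182, Rational(1, 2)) ≈ 13.491)
h = Mul(3, Pow(69, Rational(1, 2))) (h = Pow(Add(615, 6), Rational(1, 2)) = Pow(621, Rational(1, 2)) = Mul(3, Pow(69, Rational(1, 2))) ≈ 24.920)
Mul(U, Add(h, l)) = Mul(Pow(182, Rational(1, 2)), Add(Mul(3, Pow(69, Rational(1, 2))), -379)) = Mul(Pow(182, Rational(1, 2)), Add(-379, Mul(3, Pow(69, Rational(1, 2)))))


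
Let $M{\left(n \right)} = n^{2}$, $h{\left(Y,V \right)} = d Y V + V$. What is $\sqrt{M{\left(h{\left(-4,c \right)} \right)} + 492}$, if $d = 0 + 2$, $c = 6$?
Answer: $4 \sqrt{141} \approx 47.497$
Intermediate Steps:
$d = 2$
$h{\left(Y,V \right)} = V + 2 V Y$ ($h{\left(Y,V \right)} = 2 Y V + V = 2 V Y + V = V + 2 V Y$)
$\sqrt{M{\left(h{\left(-4,c \right)} \right)} + 492} = \sqrt{\left(6 \left(1 + 2 \left(-4\right)\right)\right)^{2} + 492} = \sqrt{\left(6 \left(1 - 8\right)\right)^{2} + 492} = \sqrt{\left(6 \left(-7\right)\right)^{2} + 492} = \sqrt{\left(-42\right)^{2} + 492} = \sqrt{1764 + 492} = \sqrt{2256} = 4 \sqrt{141}$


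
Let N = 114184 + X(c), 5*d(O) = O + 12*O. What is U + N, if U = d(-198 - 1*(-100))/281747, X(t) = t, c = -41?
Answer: 160797237831/1408735 ≈ 1.1414e+5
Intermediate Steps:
d(O) = 13*O/5 (d(O) = (O + 12*O)/5 = (13*O)/5 = 13*O/5)
U = -1274/1408735 (U = (13*(-198 - 1*(-100))/5)/281747 = (13*(-198 + 100)/5)*(1/281747) = ((13/5)*(-98))*(1/281747) = -1274/5*1/281747 = -1274/1408735 ≈ -0.00090436)
N = 114143 (N = 114184 - 41 = 114143)
U + N = -1274/1408735 + 114143 = 160797237831/1408735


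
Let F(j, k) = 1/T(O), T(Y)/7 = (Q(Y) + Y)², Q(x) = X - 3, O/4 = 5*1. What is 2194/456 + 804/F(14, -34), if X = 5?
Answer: 621062153/228 ≈ 2.7240e+6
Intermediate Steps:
O = 20 (O = 4*(5*1) = 4*5 = 20)
Q(x) = 2 (Q(x) = 5 - 3 = 2)
T(Y) = 7*(2 + Y)²
F(j, k) = 1/3388 (F(j, k) = 1/(7*(2 + 20)²) = 1/(7*22²) = 1/(7*484) = 1/3388)
2194/456 + 804/F(14, -34) = 2194/456 + 804/(1/3388) = 2194*(1/456) + 804*3388 = 1097/228 + 2723952 = 621062153/228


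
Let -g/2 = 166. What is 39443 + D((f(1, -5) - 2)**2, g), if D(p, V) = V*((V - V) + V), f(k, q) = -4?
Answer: 149667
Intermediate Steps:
g = -332 (g = -2*166 = -332)
D(p, V) = V**2 (D(p, V) = V*(0 + V) = V*V = V**2)
39443 + D((f(1, -5) - 2)**2, g) = 39443 + (-332)**2 = 39443 + 110224 = 149667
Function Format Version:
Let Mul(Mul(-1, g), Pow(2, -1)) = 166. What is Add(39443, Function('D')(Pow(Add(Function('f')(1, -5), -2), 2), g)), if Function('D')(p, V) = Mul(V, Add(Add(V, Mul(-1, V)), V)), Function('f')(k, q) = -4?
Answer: 149667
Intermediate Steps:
g = -332 (g = Mul(-2, 166) = -332)
Function('D')(p, V) = Pow(V, 2) (Function('D')(p, V) = Mul(V, Add(0, V)) = Mul(V, V) = Pow(V, 2))
Add(39443, Function('D')(Pow(Add(Function('f')(1, -5), -2), 2), g)) = Add(39443, Pow(-332, 2)) = Add(39443, 110224) = 149667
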